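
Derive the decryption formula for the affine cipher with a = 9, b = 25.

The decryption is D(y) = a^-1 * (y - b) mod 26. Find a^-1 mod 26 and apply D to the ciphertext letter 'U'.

Step 1: Find a^-1, the modular inverse of 9 mod 26.
Step 2: We need 9 * a^-1 = 1 (mod 26).
Step 3: 9 * 3 = 27 = 1 * 26 + 1, so a^-1 = 3.
Step 4: D(y) = 3(y - 25) mod 26.
Step 5: Apply to 'U' (y = 20): D(20) = 3 * (20 - 25) mod 26 = 3 * -5 mod 26 = 11 -> 'L'.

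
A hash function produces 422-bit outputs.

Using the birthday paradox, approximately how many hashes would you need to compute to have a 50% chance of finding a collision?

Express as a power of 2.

Step 1: The birthday paradox gives collision probability ~50% after sqrt(2^n) = 2^(n/2) hashes.
Step 2: For 422-bit output: 2^(422/2) = 2^211.
Step 3: Approximately 2^211 hash computations needed.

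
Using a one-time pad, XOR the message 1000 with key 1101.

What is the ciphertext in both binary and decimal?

Step 1: Write out the XOR operation bit by bit:
  Message: 1000
  Key:     1101
  XOR:     0101
Step 2: Convert to decimal: 0101 = 5.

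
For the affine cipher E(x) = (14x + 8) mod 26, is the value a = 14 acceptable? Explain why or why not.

Step 1: Compute gcd(14, 26).
Step 2: gcd(14, 26) = 2.
Since gcd = 2 != 1, 14 shares a common factor with 26, so it cannot be used.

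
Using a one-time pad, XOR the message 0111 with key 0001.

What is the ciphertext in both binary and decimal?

Step 1: Write out the XOR operation bit by bit:
  Message: 0111
  Key:     0001
  XOR:     0110
Step 2: Convert to decimal: 0110 = 6.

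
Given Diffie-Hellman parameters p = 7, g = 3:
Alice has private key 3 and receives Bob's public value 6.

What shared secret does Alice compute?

Step 1: s = B^a mod p = 6^3 mod 7.
  6^1 mod 7 = 6
  6^2 mod 7 = (6 * 6) mod 7 = 1
  6^3 mod 7 = (1 * 6) mod 7 = 6
Result: shared secret = 6.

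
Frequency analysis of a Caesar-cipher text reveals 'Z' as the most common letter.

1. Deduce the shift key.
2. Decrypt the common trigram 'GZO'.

Step 1: In English, 'E' is the most frequent letter (12.7%).
Step 2: The most frequent ciphertext letter is 'Z' (position 25).
Step 3: Shift = (25 - 4) mod 26 = 21.
Step 4: Decrypt 'GZO' by shifting back 21:
  G -> L
  Z -> E
  O -> T
Step 5: 'GZO' decrypts to 'LET'.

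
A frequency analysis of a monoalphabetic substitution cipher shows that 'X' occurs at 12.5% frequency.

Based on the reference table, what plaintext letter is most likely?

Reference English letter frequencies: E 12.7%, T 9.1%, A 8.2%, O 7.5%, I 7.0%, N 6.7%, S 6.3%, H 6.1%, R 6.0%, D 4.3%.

Step 1: The observed frequency is 12.5%.
Step 2: Compare with English frequencies:
  E: 12.7% (difference: 0.2%) <-- closest
  T: 9.1% (difference: 3.4%)
  A: 8.2% (difference: 4.3%)
  O: 7.5% (difference: 5.0%)
  I: 7.0% (difference: 5.5%)
  N: 6.7% (difference: 5.8%)
  S: 6.3% (difference: 6.2%)
  H: 6.1% (difference: 6.4%)
  R: 6.0% (difference: 6.5%)
  D: 4.3% (difference: 8.2%)
Step 3: 'X' most likely represents 'E' (frequency 12.7%).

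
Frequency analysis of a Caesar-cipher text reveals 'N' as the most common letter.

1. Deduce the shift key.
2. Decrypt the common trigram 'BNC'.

Step 1: In English, 'E' is the most frequent letter (12.7%).
Step 2: The most frequent ciphertext letter is 'N' (position 13).
Step 3: Shift = (13 - 4) mod 26 = 9.
Step 4: Decrypt 'BNC' by shifting back 9:
  B -> S
  N -> E
  C -> T
Step 5: 'BNC' decrypts to 'SET'.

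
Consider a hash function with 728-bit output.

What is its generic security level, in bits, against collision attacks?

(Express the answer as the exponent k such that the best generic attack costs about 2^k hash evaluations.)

Step 1: The hash has a 728-bit output.
Step 2: Collision resistance means it should be infeasible to find any x != y with h(x) = h(y).
By the birthday bound, a generic collision search succeeds after about sqrt(2^728) = 2^(728/2) = 2^364 evaluations.
Step 3: Security level = 364 bits.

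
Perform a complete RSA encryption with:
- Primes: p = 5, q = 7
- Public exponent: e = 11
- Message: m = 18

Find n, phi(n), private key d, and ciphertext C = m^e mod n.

Step 1: n = 5 * 7 = 35.
Step 2: phi(n) = (5-1)(7-1) = 4 * 6 = 24.
Step 3: Find d = 11^(-1) mod 24 = 11.
  Verify: 11 * 11 = 121 = 1 (mod 24).
Step 4: C = 18^11 mod 35 = 2.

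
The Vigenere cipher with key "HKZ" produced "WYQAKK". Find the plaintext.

Step 1: Extend key: HKZHKZ
Step 2: Decrypt each letter (c - k) mod 26:
  W(22) - H(7) = (22-7) mod 26 = 15 = P
  Y(24) - K(10) = (24-10) mod 26 = 14 = O
  Q(16) - Z(25) = (16-25) mod 26 = 17 = R
  A(0) - H(7) = (0-7) mod 26 = 19 = T
  K(10) - K(10) = (10-10) mod 26 = 0 = A
  K(10) - Z(25) = (10-25) mod 26 = 11 = L
Plaintext: PORTAL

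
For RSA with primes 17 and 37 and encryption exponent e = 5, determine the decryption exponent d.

Step 1: n = 17 * 37 = 629.
Step 2: phi(n) = 16 * 36 = 576.
Step 3: Find d such that 5 * d = 1 (mod 576).
Step 4: d = 5^(-1) mod 576 = 461.
Verification: 5 * 461 = 2305 = 4 * 576 + 1.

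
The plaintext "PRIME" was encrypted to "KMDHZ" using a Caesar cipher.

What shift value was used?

Step 1: Compare first letters: P (position 15) -> K (position 10).
Step 2: Shift = (10 - 15) mod 26 = 21.
The shift value is 21.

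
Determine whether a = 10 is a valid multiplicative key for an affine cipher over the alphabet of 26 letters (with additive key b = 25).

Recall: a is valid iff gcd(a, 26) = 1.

Step 1: Compute gcd(10, 26).
Step 2: gcd(10, 26) = 2.
Since gcd = 2 != 1, 10 shares a common factor with 26, so it cannot be used.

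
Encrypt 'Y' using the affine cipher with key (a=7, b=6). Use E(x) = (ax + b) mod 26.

Step 1: Convert 'Y' to number: x = 24.
Step 2: E(24) = (7 * 24 + 6) mod 26 = 174 mod 26 = 18.
Step 3: Convert 18 back to letter: S.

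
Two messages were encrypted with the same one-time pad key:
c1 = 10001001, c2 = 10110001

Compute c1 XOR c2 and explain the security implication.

Step 1: c1 XOR c2 = (m1 XOR k) XOR (m2 XOR k).
Step 2: By XOR associativity/commutativity: = m1 XOR m2 XOR k XOR k = m1 XOR m2.
Step 3: 10001001 XOR 10110001 = 00111000 = 56.
Step 4: The key cancels out! An attacker learns m1 XOR m2 = 56, revealing the relationship between plaintexts.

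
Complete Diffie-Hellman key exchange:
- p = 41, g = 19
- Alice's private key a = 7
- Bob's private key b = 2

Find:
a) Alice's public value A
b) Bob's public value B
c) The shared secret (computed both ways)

Step 1: A = g^a mod p = 19^7 mod 41 = 30.
Step 2: B = g^b mod p = 19^2 mod 41 = 33.
Step 3: Alice computes s = B^a mod p = 33^7 mod 41 = 39.
Step 4: Bob computes s = A^b mod p = 30^2 mod 41 = 39.
Both sides agree: shared secret = 39.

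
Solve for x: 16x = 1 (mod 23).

Step 1: We need x such that 16 * x = 1 (mod 23).
Step 2: Using the extended Euclidean algorithm or trial:
  16 * 13 = 208 = 9 * 23 + 1.
Step 3: Since 208 mod 23 = 1, the inverse is x = 13.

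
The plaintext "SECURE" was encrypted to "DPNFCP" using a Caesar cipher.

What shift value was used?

Step 1: Compare first letters: S (position 18) -> D (position 3).
Step 2: Shift = (3 - 18) mod 26 = 11.
The shift value is 11.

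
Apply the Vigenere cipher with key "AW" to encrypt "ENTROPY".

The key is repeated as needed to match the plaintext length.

Step 1: Repeat key to match plaintext length:
  Plaintext: ENTROPY
  Key:       AWAWAWA
Step 2: Encrypt each letter:
  E(4) + A(0) = (4+0) mod 26 = 4 = E
  N(13) + W(22) = (13+22) mod 26 = 9 = J
  T(19) + A(0) = (19+0) mod 26 = 19 = T
  R(17) + W(22) = (17+22) mod 26 = 13 = N
  O(14) + A(0) = (14+0) mod 26 = 14 = O
  P(15) + W(22) = (15+22) mod 26 = 11 = L
  Y(24) + A(0) = (24+0) mod 26 = 24 = Y
Ciphertext: EJTNOLY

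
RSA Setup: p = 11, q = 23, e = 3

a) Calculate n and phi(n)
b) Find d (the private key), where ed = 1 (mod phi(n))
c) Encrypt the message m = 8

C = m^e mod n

Step 1: n = 11 * 23 = 253.
Step 2: phi(n) = (11-1)(23-1) = 10 * 22 = 220.
Step 3: Find d = 3^(-1) mod 220 = 147.
  Verify: 3 * 147 = 441 = 1 (mod 220).
Step 4: C = 8^3 mod 253 = 6.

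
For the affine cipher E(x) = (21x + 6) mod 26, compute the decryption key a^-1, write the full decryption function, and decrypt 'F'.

Step 1: Find a^-1, the modular inverse of 21 mod 26.
Step 2: We need 21 * a^-1 = 1 (mod 26).
Step 3: 21 * 5 = 105 = 4 * 26 + 1, so a^-1 = 5.
Step 4: D(y) = 5(y - 6) mod 26.
Step 5: Apply to 'F' (y = 5): D(5) = 5 * (5 - 6) mod 26 = 5 * -1 mod 26 = 21 -> 'V'.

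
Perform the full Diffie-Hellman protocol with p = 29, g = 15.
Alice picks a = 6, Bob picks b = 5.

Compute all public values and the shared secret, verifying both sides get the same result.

Step 1: A = g^a mod p = 15^6 mod 29 = 5.
Step 2: B = g^b mod p = 15^5 mod 29 = 10.
Step 3: Alice computes s = B^a mod p = 10^6 mod 29 = 22.
Step 4: Bob computes s = A^b mod p = 5^5 mod 29 = 22.
Both sides agree: shared secret = 22.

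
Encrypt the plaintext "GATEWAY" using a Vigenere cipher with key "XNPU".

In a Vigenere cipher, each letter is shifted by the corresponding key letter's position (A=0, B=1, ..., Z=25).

Step 1: Repeat key to match plaintext length:
  Plaintext: GATEWAY
  Key:       XNPUXNP
Step 2: Encrypt each letter:
  G(6) + X(23) = (6+23) mod 26 = 3 = D
  A(0) + N(13) = (0+13) mod 26 = 13 = N
  T(19) + P(15) = (19+15) mod 26 = 8 = I
  E(4) + U(20) = (4+20) mod 26 = 24 = Y
  W(22) + X(23) = (22+23) mod 26 = 19 = T
  A(0) + N(13) = (0+13) mod 26 = 13 = N
  Y(24) + P(15) = (24+15) mod 26 = 13 = N
Ciphertext: DNIYTNN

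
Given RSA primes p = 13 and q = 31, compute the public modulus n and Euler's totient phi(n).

Step 1: n = p * q = 13 * 31 = 403.
Step 2: phi(n) = (p-1)(q-1) = 12 * 30 = 360.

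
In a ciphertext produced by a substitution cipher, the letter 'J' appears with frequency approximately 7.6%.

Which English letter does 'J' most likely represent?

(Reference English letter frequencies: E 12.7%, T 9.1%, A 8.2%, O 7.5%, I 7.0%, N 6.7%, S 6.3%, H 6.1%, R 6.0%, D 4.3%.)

Step 1: The observed frequency is 7.6%.
Step 2: Compare with English frequencies:
  E: 12.7% (difference: 5.1%)
  T: 9.1% (difference: 1.5%)
  A: 8.2% (difference: 0.6%)
  O: 7.5% (difference: 0.1%) <-- closest
  I: 7.0% (difference: 0.6%)
  N: 6.7% (difference: 0.9%)
  S: 6.3% (difference: 1.3%)
  H: 6.1% (difference: 1.5%)
  R: 6.0% (difference: 1.6%)
  D: 4.3% (difference: 3.3%)
Step 3: 'J' most likely represents 'O' (frequency 7.5%).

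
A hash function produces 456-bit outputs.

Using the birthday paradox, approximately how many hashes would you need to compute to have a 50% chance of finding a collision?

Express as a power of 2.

Step 1: The birthday paradox gives collision probability ~50% after sqrt(2^n) = 2^(n/2) hashes.
Step 2: For 456-bit output: 2^(456/2) = 2^228.
Step 3: Approximately 2^228 hash computations needed.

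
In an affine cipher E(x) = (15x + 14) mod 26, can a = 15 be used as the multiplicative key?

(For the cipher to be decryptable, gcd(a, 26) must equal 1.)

Step 1: Compute gcd(15, 26).
Step 2: gcd(15, 26) = 1.
Since gcd = 1, 15 is coprime with 26, so it is a valid key.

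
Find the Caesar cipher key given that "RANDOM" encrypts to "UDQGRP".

Step 1: Compare first letters: R (position 17) -> U (position 20).
Step 2: Shift = (20 - 17) mod 26 = 3.
The shift value is 3.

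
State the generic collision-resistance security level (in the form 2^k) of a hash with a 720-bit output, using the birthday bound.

Step 1: The birthday paradox gives collision probability ~50% after sqrt(2^n) = 2^(n/2) hashes.
Step 2: For 720-bit output: 2^(720/2) = 2^360.
Step 3: Approximately 2^360 hash computations needed.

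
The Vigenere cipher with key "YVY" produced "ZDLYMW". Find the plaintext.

Step 1: Extend key: YVYYVY
Step 2: Decrypt each letter (c - k) mod 26:
  Z(25) - Y(24) = (25-24) mod 26 = 1 = B
  D(3) - V(21) = (3-21) mod 26 = 8 = I
  L(11) - Y(24) = (11-24) mod 26 = 13 = N
  Y(24) - Y(24) = (24-24) mod 26 = 0 = A
  M(12) - V(21) = (12-21) mod 26 = 17 = R
  W(22) - Y(24) = (22-24) mod 26 = 24 = Y
Plaintext: BINARY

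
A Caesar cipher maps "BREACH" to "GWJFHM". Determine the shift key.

Step 1: Compare first letters: B (position 1) -> G (position 6).
Step 2: Shift = (6 - 1) mod 26 = 5.
The shift value is 5.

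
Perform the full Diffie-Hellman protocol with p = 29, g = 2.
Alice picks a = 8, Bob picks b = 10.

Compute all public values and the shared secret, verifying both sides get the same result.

Step 1: A = g^a mod p = 2^8 mod 29 = 24.
Step 2: B = g^b mod p = 2^10 mod 29 = 9.
Step 3: Alice computes s = B^a mod p = 9^8 mod 29 = 20.
Step 4: Bob computes s = A^b mod p = 24^10 mod 29 = 20.
Both sides agree: shared secret = 20.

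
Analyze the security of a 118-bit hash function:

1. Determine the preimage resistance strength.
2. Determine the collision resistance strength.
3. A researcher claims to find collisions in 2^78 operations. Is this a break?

Step 1: Preimage resistance requires brute-force of 2^118 operations.
Step 2: Collision resistance (birthday bound) = 2^(118/2) = 2^59.
Step 3: The claimed attack costs 2^78 operations.
Step 4: Since 2^78 >= 2^59, the claimed attack is no faster than the generic birthday attack, so this does not break collision resistance.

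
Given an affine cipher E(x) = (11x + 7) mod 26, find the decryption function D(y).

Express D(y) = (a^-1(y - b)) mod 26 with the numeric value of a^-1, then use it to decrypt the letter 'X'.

Step 1: Find a^-1, the modular inverse of 11 mod 26.
Step 2: We need 11 * a^-1 = 1 (mod 26).
Step 3: 11 * 19 = 209 = 8 * 26 + 1, so a^-1 = 19.
Step 4: D(y) = 19(y - 7) mod 26.
Step 5: Apply to 'X' (y = 23): D(23) = 19 * (23 - 7) mod 26 = 19 * 16 mod 26 = 18 -> 'S'.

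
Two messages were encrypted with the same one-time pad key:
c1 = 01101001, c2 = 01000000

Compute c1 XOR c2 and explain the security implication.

Step 1: c1 XOR c2 = (m1 XOR k) XOR (m2 XOR k).
Step 2: By XOR associativity/commutativity: = m1 XOR m2 XOR k XOR k = m1 XOR m2.
Step 3: 01101001 XOR 01000000 = 00101001 = 41.
Step 4: The key cancels out! An attacker learns m1 XOR m2 = 41, revealing the relationship between plaintexts.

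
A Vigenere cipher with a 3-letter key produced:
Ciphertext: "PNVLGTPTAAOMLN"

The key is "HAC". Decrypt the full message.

Step 1: Key 'HAC' has length 3. Extended key: HACHACHACHACHA
Step 2: Decrypt each position:
  P(15) - H(7) = 8 = I
  N(13) - A(0) = 13 = N
  V(21) - C(2) = 19 = T
  L(11) - H(7) = 4 = E
  G(6) - A(0) = 6 = G
  T(19) - C(2) = 17 = R
  P(15) - H(7) = 8 = I
  T(19) - A(0) = 19 = T
  A(0) - C(2) = 24 = Y
  A(0) - H(7) = 19 = T
  O(14) - A(0) = 14 = O
  M(12) - C(2) = 10 = K
  L(11) - H(7) = 4 = E
  N(13) - A(0) = 13 = N
Plaintext: INTEGRITYTOKEN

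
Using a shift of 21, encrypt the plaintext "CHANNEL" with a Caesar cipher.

Step 1: For each letter, shift forward by 21 positions (mod 26).
  C (position 2) -> position (2+21) mod 26 = 23 -> X
  H (position 7) -> position (7+21) mod 26 = 2 -> C
  A (position 0) -> position (0+21) mod 26 = 21 -> V
  N (position 13) -> position (13+21) mod 26 = 8 -> I
  N (position 13) -> position (13+21) mod 26 = 8 -> I
  E (position 4) -> position (4+21) mod 26 = 25 -> Z
  L (position 11) -> position (11+21) mod 26 = 6 -> G
Result: XCVIIZG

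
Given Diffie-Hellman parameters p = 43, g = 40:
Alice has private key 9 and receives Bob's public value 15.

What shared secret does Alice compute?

Step 1: s = B^a mod p = 15^9 mod 43.
  15^1 mod 43 = 15
  15^2 mod 43 = (15 * 15) mod 43 = 10
  15^3 mod 43 = (10 * 15) mod 43 = 21
  15^4 mod 43 = (21 * 15) mod 43 = 14
  15^5 mod 43 = (14 * 15) mod 43 = 38
  15^6 mod 43 = (38 * 15) mod 43 = 11
  15^7 mod 43 = (11 * 15) mod 43 = 36
  15^8 mod 43 = (36 * 15) mod 43 = 24
  15^9 mod 43 = (24 * 15) mod 43 = 16
Result: shared secret = 16.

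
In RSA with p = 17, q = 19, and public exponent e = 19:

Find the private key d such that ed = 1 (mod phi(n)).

Step 1: n = 17 * 19 = 323.
Step 2: phi(n) = 16 * 18 = 288.
Step 3: Find d such that 19 * d = 1 (mod 288).
Step 4: d = 19^(-1) mod 288 = 91.
Verification: 19 * 91 = 1729 = 6 * 288 + 1.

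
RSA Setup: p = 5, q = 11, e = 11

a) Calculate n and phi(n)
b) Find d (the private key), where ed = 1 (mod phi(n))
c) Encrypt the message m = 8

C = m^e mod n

Step 1: n = 5 * 11 = 55.
Step 2: phi(n) = (5-1)(11-1) = 4 * 10 = 40.
Step 3: Find d = 11^(-1) mod 40 = 11.
  Verify: 11 * 11 = 121 = 1 (mod 40).
Step 4: C = 8^11 mod 55 = 52.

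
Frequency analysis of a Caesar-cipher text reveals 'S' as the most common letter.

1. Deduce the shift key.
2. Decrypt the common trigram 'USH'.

Step 1: In English, 'E' is the most frequent letter (12.7%).
Step 2: The most frequent ciphertext letter is 'S' (position 18).
Step 3: Shift = (18 - 4) mod 26 = 14.
Step 4: Decrypt 'USH' by shifting back 14:
  U -> G
  S -> E
  H -> T
Step 5: 'USH' decrypts to 'GET'.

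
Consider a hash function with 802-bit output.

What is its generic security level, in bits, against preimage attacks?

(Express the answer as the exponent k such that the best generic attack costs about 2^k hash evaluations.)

Step 1: The hash has a 802-bit output.
Step 2: Preimage resistance means: given a digest h(x), it should be infeasible to find any input that hashes to it.
With a 802-bit output there are 2^802 possible digests, so a generic brute-force preimage search costs about 2^802 evaluations.
Step 3: Security level = 802 bits.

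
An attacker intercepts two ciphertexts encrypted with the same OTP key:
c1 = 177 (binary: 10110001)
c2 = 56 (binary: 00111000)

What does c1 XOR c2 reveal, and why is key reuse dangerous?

Step 1: c1 XOR c2 = (m1 XOR k) XOR (m2 XOR k).
Step 2: By XOR associativity/commutativity: = m1 XOR m2 XOR k XOR k = m1 XOR m2.
Step 3: 10110001 XOR 00111000 = 10001001 = 137.
Step 4: The key cancels out! An attacker learns m1 XOR m2 = 137, revealing the relationship between plaintexts.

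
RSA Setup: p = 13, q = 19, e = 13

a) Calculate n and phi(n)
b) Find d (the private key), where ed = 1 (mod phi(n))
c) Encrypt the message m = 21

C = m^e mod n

Step 1: n = 13 * 19 = 247.
Step 2: phi(n) = (13-1)(19-1) = 12 * 18 = 216.
Step 3: Find d = 13^(-1) mod 216 = 133.
  Verify: 13 * 133 = 1729 = 1 (mod 216).
Step 4: C = 21^13 mod 247 = 60.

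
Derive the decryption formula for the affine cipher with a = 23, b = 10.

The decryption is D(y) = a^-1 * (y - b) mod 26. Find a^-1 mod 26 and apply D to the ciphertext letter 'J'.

Step 1: Find a^-1, the modular inverse of 23 mod 26.
Step 2: We need 23 * a^-1 = 1 (mod 26).
Step 3: 23 * 17 = 391 = 15 * 26 + 1, so a^-1 = 17.
Step 4: D(y) = 17(y - 10) mod 26.
Step 5: Apply to 'J' (y = 9): D(9) = 17 * (9 - 10) mod 26 = 17 * -1 mod 26 = 9 -> 'J'.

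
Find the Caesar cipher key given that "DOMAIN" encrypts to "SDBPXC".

Step 1: Compare first letters: D (position 3) -> S (position 18).
Step 2: Shift = (18 - 3) mod 26 = 15.
The shift value is 15.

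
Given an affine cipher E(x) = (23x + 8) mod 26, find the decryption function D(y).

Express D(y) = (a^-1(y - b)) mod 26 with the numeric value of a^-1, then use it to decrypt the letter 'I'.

Step 1: Find a^-1, the modular inverse of 23 mod 26.
Step 2: We need 23 * a^-1 = 1 (mod 26).
Step 3: 23 * 17 = 391 = 15 * 26 + 1, so a^-1 = 17.
Step 4: D(y) = 17(y - 8) mod 26.
Step 5: Apply to 'I' (y = 8): D(8) = 17 * (8 - 8) mod 26 = 17 * 0 mod 26 = 0 -> 'A'.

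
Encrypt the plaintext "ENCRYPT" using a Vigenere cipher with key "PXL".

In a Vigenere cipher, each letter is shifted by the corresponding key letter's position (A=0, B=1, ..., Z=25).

Step 1: Repeat key to match plaintext length:
  Plaintext: ENCRYPT
  Key:       PXLPXLP
Step 2: Encrypt each letter:
  E(4) + P(15) = (4+15) mod 26 = 19 = T
  N(13) + X(23) = (13+23) mod 26 = 10 = K
  C(2) + L(11) = (2+11) mod 26 = 13 = N
  R(17) + P(15) = (17+15) mod 26 = 6 = G
  Y(24) + X(23) = (24+23) mod 26 = 21 = V
  P(15) + L(11) = (15+11) mod 26 = 0 = A
  T(19) + P(15) = (19+15) mod 26 = 8 = I
Ciphertext: TKNGVAI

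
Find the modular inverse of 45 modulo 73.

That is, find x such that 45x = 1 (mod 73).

Step 1: We need x such that 45 * x = 1 (mod 73).
Step 2: Using the extended Euclidean algorithm or trial:
  45 * 13 = 585 = 8 * 73 + 1.
Step 3: Since 585 mod 73 = 1, the inverse is x = 13.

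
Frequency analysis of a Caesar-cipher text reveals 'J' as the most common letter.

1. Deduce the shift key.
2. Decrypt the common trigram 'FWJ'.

Step 1: In English, 'E' is the most frequent letter (12.7%).
Step 2: The most frequent ciphertext letter is 'J' (position 9).
Step 3: Shift = (9 - 4) mod 26 = 5.
Step 4: Decrypt 'FWJ' by shifting back 5:
  F -> A
  W -> R
  J -> E
Step 5: 'FWJ' decrypts to 'ARE'.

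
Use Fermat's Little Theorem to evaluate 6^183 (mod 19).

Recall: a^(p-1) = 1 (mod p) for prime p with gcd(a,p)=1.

Step 1: Since 19 is prime, by Fermat's Little Theorem: 6^18 = 1 (mod 19).
Step 2: Reduce exponent: 183 mod 18 = 3.
Step 3: So 6^183 = 6^3 (mod 19).
Step 4: 6^3 mod 19 = 7.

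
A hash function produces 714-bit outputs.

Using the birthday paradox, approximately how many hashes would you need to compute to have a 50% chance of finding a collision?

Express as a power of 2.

Step 1: The birthday paradox gives collision probability ~50% after sqrt(2^n) = 2^(n/2) hashes.
Step 2: For 714-bit output: 2^(714/2) = 2^357.
Step 3: Approximately 2^357 hash computations needed.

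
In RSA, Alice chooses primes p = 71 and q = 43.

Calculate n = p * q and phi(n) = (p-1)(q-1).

Step 1: n = p * q = 71 * 43 = 3053.
Step 2: phi(n) = (p-1)(q-1) = 70 * 42 = 2940.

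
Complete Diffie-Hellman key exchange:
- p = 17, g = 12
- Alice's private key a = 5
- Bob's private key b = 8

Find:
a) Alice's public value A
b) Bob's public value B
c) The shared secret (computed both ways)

Step 1: A = g^a mod p = 12^5 mod 17 = 3.
Step 2: B = g^b mod p = 12^8 mod 17 = 16.
Step 3: Alice computes s = B^a mod p = 16^5 mod 17 = 16.
Step 4: Bob computes s = A^b mod p = 3^8 mod 17 = 16.
Both sides agree: shared secret = 16.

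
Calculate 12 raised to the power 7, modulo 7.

Step 1: Compute 12^7 mod 7 step by step, reducing modulo 7 at each step.
  12^1 mod 7 = 5
  12^2 mod 7 = (5 * 12) mod 7 = 4
  12^3 mod 7 = (4 * 12) mod 7 = 6
  12^4 mod 7 = (6 * 12) mod 7 = 2
  12^5 mod 7 = (2 * 12) mod 7 = 3
  12^6 mod 7 = (3 * 12) mod 7 = 1
  12^7 mod 7 = (1 * 12) mod 7 = 5
Step 2: Result = 5.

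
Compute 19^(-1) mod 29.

Step 1: We need x such that 19 * x = 1 (mod 29).
Step 2: Using the extended Euclidean algorithm or trial:
  19 * 26 = 494 = 17 * 29 + 1.
Step 3: Since 494 mod 29 = 1, the inverse is x = 26.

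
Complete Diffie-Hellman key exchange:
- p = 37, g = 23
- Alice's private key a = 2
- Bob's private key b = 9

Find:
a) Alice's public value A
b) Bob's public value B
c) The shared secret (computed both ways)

Step 1: A = g^a mod p = 23^2 mod 37 = 11.
Step 2: B = g^b mod p = 23^9 mod 37 = 6.
Step 3: Alice computes s = B^a mod p = 6^2 mod 37 = 36.
Step 4: Bob computes s = A^b mod p = 11^9 mod 37 = 36.
Both sides agree: shared secret = 36.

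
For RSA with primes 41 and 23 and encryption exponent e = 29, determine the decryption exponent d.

Step 1: n = 41 * 23 = 943.
Step 2: phi(n) = 40 * 22 = 880.
Step 3: Find d such that 29 * d = 1 (mod 880).
Step 4: d = 29^(-1) mod 880 = 789.
Verification: 29 * 789 = 22881 = 26 * 880 + 1.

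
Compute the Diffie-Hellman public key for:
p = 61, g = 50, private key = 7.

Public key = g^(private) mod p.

Step 1: A = g^a mod p = 50^7 mod 61.
  50^1 mod 61 = 50
  50^2 mod 61 = (50 * 50) mod 61 = 60
  50^3 mod 61 = (60 * 50) mod 61 = 11
  50^4 mod 61 = (11 * 50) mod 61 = 1
  50^5 mod 61 = (1 * 50) mod 61 = 50
  50^6 mod 61 = (50 * 50) mod 61 = 60
  50^7 mod 61 = (60 * 50) mod 61 = 11
Result: A = 11.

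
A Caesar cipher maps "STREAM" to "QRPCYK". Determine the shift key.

Step 1: Compare first letters: S (position 18) -> Q (position 16).
Step 2: Shift = (16 - 18) mod 26 = 24.
The shift value is 24.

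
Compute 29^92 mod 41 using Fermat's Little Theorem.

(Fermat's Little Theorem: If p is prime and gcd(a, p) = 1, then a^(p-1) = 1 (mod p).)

Step 1: Since 41 is prime, by Fermat's Little Theorem: 29^40 = 1 (mod 41).
Step 2: Reduce exponent: 92 mod 40 = 12.
Step 3: So 29^92 = 29^12 (mod 41).
Step 4: 29^12 mod 41 = 25.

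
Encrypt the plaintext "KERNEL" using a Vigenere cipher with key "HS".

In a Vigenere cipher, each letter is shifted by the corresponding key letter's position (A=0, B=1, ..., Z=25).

Step 1: Repeat key to match plaintext length:
  Plaintext: KERNEL
  Key:       HSHSHS
Step 2: Encrypt each letter:
  K(10) + H(7) = (10+7) mod 26 = 17 = R
  E(4) + S(18) = (4+18) mod 26 = 22 = W
  R(17) + H(7) = (17+7) mod 26 = 24 = Y
  N(13) + S(18) = (13+18) mod 26 = 5 = F
  E(4) + H(7) = (4+7) mod 26 = 11 = L
  L(11) + S(18) = (11+18) mod 26 = 3 = D
Ciphertext: RWYFLD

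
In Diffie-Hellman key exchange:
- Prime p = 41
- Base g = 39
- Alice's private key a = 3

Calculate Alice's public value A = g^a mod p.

Step 1: A = g^a mod p = 39^3 mod 41.
  39^1 mod 41 = 39
  39^2 mod 41 = (39 * 39) mod 41 = 4
  39^3 mod 41 = (4 * 39) mod 41 = 33
Result: A = 33.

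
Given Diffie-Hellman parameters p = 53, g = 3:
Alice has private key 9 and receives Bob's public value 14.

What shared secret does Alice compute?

Step 1: s = B^a mod p = 14^9 mod 53.
  14^1 mod 53 = 14
  14^2 mod 53 = (14 * 14) mod 53 = 37
  14^3 mod 53 = (37 * 14) mod 53 = 41
  14^4 mod 53 = (41 * 14) mod 53 = 44
  14^5 mod 53 = (44 * 14) mod 53 = 33
  14^6 mod 53 = (33 * 14) mod 53 = 38
  14^7 mod 53 = (38 * 14) mod 53 = 2
  14^8 mod 53 = (2 * 14) mod 53 = 28
  14^9 mod 53 = (28 * 14) mod 53 = 21
Result: shared secret = 21.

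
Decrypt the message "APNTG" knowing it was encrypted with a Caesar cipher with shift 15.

Step 1: Reverse the shift by subtracting 15 from each letter position.
  A (position 0) -> position (0-15) mod 26 = 11 -> L
  P (position 15) -> position (15-15) mod 26 = 0 -> A
  N (position 13) -> position (13-15) mod 26 = 24 -> Y
  T (position 19) -> position (19-15) mod 26 = 4 -> E
  G (position 6) -> position (6-15) mod 26 = 17 -> R
Decrypted message: LAYER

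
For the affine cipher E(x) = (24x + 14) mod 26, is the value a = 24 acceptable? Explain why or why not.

Step 1: Compute gcd(24, 26).
Step 2: gcd(24, 26) = 2.
Since gcd = 2 != 1, 24 shares a common factor with 26, so it cannot be used.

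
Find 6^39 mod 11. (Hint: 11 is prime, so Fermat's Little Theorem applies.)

Step 1: Since 11 is prime, by Fermat's Little Theorem: 6^10 = 1 (mod 11).
Step 2: Reduce exponent: 39 mod 10 = 9.
Step 3: So 6^39 = 6^9 (mod 11).
Step 4: 6^9 mod 11 = 2.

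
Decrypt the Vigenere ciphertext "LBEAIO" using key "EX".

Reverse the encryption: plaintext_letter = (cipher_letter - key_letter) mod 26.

Step 1: Extend key: EXEXEX
Step 2: Decrypt each letter (c - k) mod 26:
  L(11) - E(4) = (11-4) mod 26 = 7 = H
  B(1) - X(23) = (1-23) mod 26 = 4 = E
  E(4) - E(4) = (4-4) mod 26 = 0 = A
  A(0) - X(23) = (0-23) mod 26 = 3 = D
  I(8) - E(4) = (8-4) mod 26 = 4 = E
  O(14) - X(23) = (14-23) mod 26 = 17 = R
Plaintext: HEADER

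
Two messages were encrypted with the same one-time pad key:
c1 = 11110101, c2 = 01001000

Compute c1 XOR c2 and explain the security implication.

Step 1: c1 XOR c2 = (m1 XOR k) XOR (m2 XOR k).
Step 2: By XOR associativity/commutativity: = m1 XOR m2 XOR k XOR k = m1 XOR m2.
Step 3: 11110101 XOR 01001000 = 10111101 = 189.
Step 4: The key cancels out! An attacker learns m1 XOR m2 = 189, revealing the relationship between plaintexts.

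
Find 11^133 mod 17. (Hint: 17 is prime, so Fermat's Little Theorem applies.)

Step 1: Since 17 is prime, by Fermat's Little Theorem: 11^16 = 1 (mod 17).
Step 2: Reduce exponent: 133 mod 16 = 5.
Step 3: So 11^133 = 11^5 (mod 17).
Step 4: 11^5 mod 17 = 10.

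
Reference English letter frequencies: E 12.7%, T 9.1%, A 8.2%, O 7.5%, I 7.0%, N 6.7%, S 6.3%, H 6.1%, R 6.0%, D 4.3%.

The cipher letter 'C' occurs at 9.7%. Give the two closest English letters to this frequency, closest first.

Step 1: Observed frequency of 'C' is 9.7%.
Step 2: Compute distances to each reference frequency and sort:
  T (9.1%): difference = 0.6% <-- BEST
  A (8.2%): difference = 1.5% <-- RUNNER-UP
  O (7.5%): difference = 2.2%
  I (7.0%): difference = 2.7%
  N (6.7%): difference = 3.0%
Step 3: Most likely is 'T' (9.1%, diff 0.6%); second most likely is 'A' (8.2%, diff 1.5%).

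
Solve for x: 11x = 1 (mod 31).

Step 1: We need x such that 11 * x = 1 (mod 31).
Step 2: Using the extended Euclidean algorithm or trial:
  11 * 17 = 187 = 6 * 31 + 1.
Step 3: Since 187 mod 31 = 1, the inverse is x = 17.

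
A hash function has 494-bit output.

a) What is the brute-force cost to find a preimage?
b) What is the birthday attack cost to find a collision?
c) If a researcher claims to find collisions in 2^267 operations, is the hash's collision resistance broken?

Step 1: Preimage resistance requires brute-force of 2^494 operations.
Step 2: Collision resistance (birthday bound) = 2^(494/2) = 2^247.
Step 3: The claimed attack costs 2^267 operations.
Step 4: Since 2^267 >= 2^247, the claimed attack is no faster than the generic birthday attack, so this does not break collision resistance.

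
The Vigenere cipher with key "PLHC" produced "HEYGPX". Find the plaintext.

Step 1: Extend key: PLHCPL
Step 2: Decrypt each letter (c - k) mod 26:
  H(7) - P(15) = (7-15) mod 26 = 18 = S
  E(4) - L(11) = (4-11) mod 26 = 19 = T
  Y(24) - H(7) = (24-7) mod 26 = 17 = R
  G(6) - C(2) = (6-2) mod 26 = 4 = E
  P(15) - P(15) = (15-15) mod 26 = 0 = A
  X(23) - L(11) = (23-11) mod 26 = 12 = M
Plaintext: STREAM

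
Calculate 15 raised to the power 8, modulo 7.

Step 1: Compute 15^8 mod 7 step by step, reducing modulo 7 at each step.
  15^1 mod 7 = 1
  15^2 mod 7 = (1 * 15) mod 7 = 1
  15^3 mod 7 = (1 * 15) mod 7 = 1
  15^4 mod 7 = (1 * 15) mod 7 = 1
  15^5 mod 7 = (1 * 15) mod 7 = 1
  15^6 mod 7 = (1 * 15) mod 7 = 1
  15^7 mod 7 = (1 * 15) mod 7 = 1
  15^8 mod 7 = (1 * 15) mod 7 = 1
Step 2: Result = 1.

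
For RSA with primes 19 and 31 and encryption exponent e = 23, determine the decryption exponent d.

Step 1: n = 19 * 31 = 589.
Step 2: phi(n) = 18 * 30 = 540.
Step 3: Find d such that 23 * d = 1 (mod 540).
Step 4: d = 23^(-1) mod 540 = 47.
Verification: 23 * 47 = 1081 = 2 * 540 + 1.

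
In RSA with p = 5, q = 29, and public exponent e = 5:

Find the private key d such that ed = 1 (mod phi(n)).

Step 1: n = 5 * 29 = 145.
Step 2: phi(n) = 4 * 28 = 112.
Step 3: Find d such that 5 * d = 1 (mod 112).
Step 4: d = 5^(-1) mod 112 = 45.
Verification: 5 * 45 = 225 = 2 * 112 + 1.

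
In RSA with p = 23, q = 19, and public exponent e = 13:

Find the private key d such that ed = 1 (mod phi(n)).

Step 1: n = 23 * 19 = 437.
Step 2: phi(n) = 22 * 18 = 396.
Step 3: Find d such that 13 * d = 1 (mod 396).
Step 4: d = 13^(-1) mod 396 = 61.
Verification: 13 * 61 = 793 = 2 * 396 + 1.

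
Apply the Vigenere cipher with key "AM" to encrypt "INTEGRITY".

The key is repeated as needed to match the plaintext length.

Step 1: Repeat key to match plaintext length:
  Plaintext: INTEGRITY
  Key:       AMAMAMAMA
Step 2: Encrypt each letter:
  I(8) + A(0) = (8+0) mod 26 = 8 = I
  N(13) + M(12) = (13+12) mod 26 = 25 = Z
  T(19) + A(0) = (19+0) mod 26 = 19 = T
  E(4) + M(12) = (4+12) mod 26 = 16 = Q
  G(6) + A(0) = (6+0) mod 26 = 6 = G
  R(17) + M(12) = (17+12) mod 26 = 3 = D
  I(8) + A(0) = (8+0) mod 26 = 8 = I
  T(19) + M(12) = (19+12) mod 26 = 5 = F
  Y(24) + A(0) = (24+0) mod 26 = 24 = Y
Ciphertext: IZTQGDIFY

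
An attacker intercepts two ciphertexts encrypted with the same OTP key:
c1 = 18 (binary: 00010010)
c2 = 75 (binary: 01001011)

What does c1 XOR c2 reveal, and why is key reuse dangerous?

Step 1: c1 XOR c2 = (m1 XOR k) XOR (m2 XOR k).
Step 2: By XOR associativity/commutativity: = m1 XOR m2 XOR k XOR k = m1 XOR m2.
Step 3: 00010010 XOR 01001011 = 01011001 = 89.
Step 4: The key cancels out! An attacker learns m1 XOR m2 = 89, revealing the relationship between plaintexts.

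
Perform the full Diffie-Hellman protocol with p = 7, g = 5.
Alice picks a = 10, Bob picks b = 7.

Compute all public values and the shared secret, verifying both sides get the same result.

Step 1: A = g^a mod p = 5^10 mod 7 = 2.
Step 2: B = g^b mod p = 5^7 mod 7 = 5.
Step 3: Alice computes s = B^a mod p = 5^10 mod 7 = 2.
Step 4: Bob computes s = A^b mod p = 2^7 mod 7 = 2.
Both sides agree: shared secret = 2.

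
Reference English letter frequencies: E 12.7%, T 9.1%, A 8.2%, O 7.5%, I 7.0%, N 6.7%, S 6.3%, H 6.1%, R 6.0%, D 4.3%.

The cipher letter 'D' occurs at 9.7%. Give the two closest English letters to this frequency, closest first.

Step 1: Observed frequency of 'D' is 9.7%.
Step 2: Compute distances to each reference frequency and sort:
  T (9.1%): difference = 0.6% <-- BEST
  A (8.2%): difference = 1.5% <-- RUNNER-UP
  O (7.5%): difference = 2.2%
  I (7.0%): difference = 2.7%
  N (6.7%): difference = 3.0%
Step 3: Most likely is 'T' (9.1%, diff 0.6%); second most likely is 'A' (8.2%, diff 1.5%).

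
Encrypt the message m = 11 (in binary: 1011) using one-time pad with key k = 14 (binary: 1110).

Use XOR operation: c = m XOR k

Step 1: Write out the XOR operation bit by bit:
  Message: 1011
  Key:     1110
  XOR:     0101
Step 2: Convert to decimal: 0101 = 5.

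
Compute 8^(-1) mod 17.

Step 1: We need x such that 8 * x = 1 (mod 17).
Step 2: Using the extended Euclidean algorithm or trial:
  8 * 15 = 120 = 7 * 17 + 1.
Step 3: Since 120 mod 17 = 1, the inverse is x = 15.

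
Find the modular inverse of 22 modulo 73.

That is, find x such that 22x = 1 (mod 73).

Step 1: We need x such that 22 * x = 1 (mod 73).
Step 2: Using the extended Euclidean algorithm or trial:
  22 * 10 = 220 = 3 * 73 + 1.
Step 3: Since 220 mod 73 = 1, the inverse is x = 10.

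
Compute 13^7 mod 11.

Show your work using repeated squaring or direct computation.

Step 1: Compute 13^7 mod 11 step by step, reducing modulo 11 at each step.
  13^1 mod 11 = 2
  13^2 mod 11 = (2 * 13) mod 11 = 4
  13^3 mod 11 = (4 * 13) mod 11 = 8
  13^4 mod 11 = (8 * 13) mod 11 = 5
  13^5 mod 11 = (5 * 13) mod 11 = 10
  13^6 mod 11 = (10 * 13) mod 11 = 9
  13^7 mod 11 = (9 * 13) mod 11 = 7
Step 2: Result = 7.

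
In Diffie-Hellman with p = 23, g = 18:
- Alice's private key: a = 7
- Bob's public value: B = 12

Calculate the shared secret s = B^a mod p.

Step 1: s = B^a mod p = 12^7 mod 23.
  12^1 mod 23 = 12
  12^2 mod 23 = (12 * 12) mod 23 = 6
  12^3 mod 23 = (6 * 12) mod 23 = 3
  12^4 mod 23 = (3 * 12) mod 23 = 13
  12^5 mod 23 = (13 * 12) mod 23 = 18
  12^6 mod 23 = (18 * 12) mod 23 = 9
  12^7 mod 23 = (9 * 12) mod 23 = 16
Result: shared secret = 16.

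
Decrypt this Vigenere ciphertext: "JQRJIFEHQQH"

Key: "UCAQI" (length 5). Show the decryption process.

Step 1: Key 'UCAQI' has length 5. Extended key: UCAQIUCAQIU
Step 2: Decrypt each position:
  J(9) - U(20) = 15 = P
  Q(16) - C(2) = 14 = O
  R(17) - A(0) = 17 = R
  J(9) - Q(16) = 19 = T
  I(8) - I(8) = 0 = A
  F(5) - U(20) = 11 = L
  E(4) - C(2) = 2 = C
  H(7) - A(0) = 7 = H
  Q(16) - Q(16) = 0 = A
  Q(16) - I(8) = 8 = I
  H(7) - U(20) = 13 = N
Plaintext: PORTALCHAIN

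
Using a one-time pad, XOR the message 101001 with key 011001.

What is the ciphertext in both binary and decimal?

Step 1: Write out the XOR operation bit by bit:
  Message: 101001
  Key:     011001
  XOR:     110000
Step 2: Convert to decimal: 110000 = 48.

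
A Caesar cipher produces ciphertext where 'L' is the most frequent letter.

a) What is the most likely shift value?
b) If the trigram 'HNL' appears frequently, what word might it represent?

Step 1: In English, 'E' is the most frequent letter (12.7%).
Step 2: The most frequent ciphertext letter is 'L' (position 11).
Step 3: Shift = (11 - 4) mod 26 = 7.
Step 4: Decrypt 'HNL' by shifting back 7:
  H -> A
  N -> G
  L -> E
Step 5: 'HNL' decrypts to 'AGE'.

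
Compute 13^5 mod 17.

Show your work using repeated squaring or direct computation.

Step 1: Compute 13^5 mod 17 step by step, reducing modulo 17 at each step.
  13^1 mod 17 = 13
  13^2 mod 17 = (13 * 13) mod 17 = 16
  13^3 mod 17 = (16 * 13) mod 17 = 4
  13^4 mod 17 = (4 * 13) mod 17 = 1
  13^5 mod 17 = (1 * 13) mod 17 = 13
Step 2: Result = 13.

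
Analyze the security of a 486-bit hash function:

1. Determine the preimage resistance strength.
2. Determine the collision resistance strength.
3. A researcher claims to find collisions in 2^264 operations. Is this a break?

Step 1: Preimage resistance requires brute-force of 2^486 operations.
Step 2: Collision resistance (birthday bound) = 2^(486/2) = 2^243.
Step 3: The claimed attack costs 2^264 operations.
Step 4: Since 2^264 >= 2^243, the claimed attack is no faster than the generic birthday attack, so this does not break collision resistance.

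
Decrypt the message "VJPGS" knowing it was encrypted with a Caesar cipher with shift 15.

Step 1: Reverse the shift by subtracting 15 from each letter position.
  V (position 21) -> position (21-15) mod 26 = 6 -> G
  J (position 9) -> position (9-15) mod 26 = 20 -> U
  P (position 15) -> position (15-15) mod 26 = 0 -> A
  G (position 6) -> position (6-15) mod 26 = 17 -> R
  S (position 18) -> position (18-15) mod 26 = 3 -> D
Decrypted message: GUARD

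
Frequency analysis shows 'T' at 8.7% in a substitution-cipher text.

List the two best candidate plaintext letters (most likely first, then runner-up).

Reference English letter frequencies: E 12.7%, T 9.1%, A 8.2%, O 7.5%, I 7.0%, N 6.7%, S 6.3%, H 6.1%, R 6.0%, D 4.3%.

Step 1: Observed frequency of 'T' is 8.7%.
Step 2: Compute distances to each reference frequency and sort:
  T (9.1%): difference = 0.4% <-- BEST
  A (8.2%): difference = 0.5% <-- RUNNER-UP
  O (7.5%): difference = 1.2%
  I (7.0%): difference = 1.7%
  N (6.7%): difference = 2.0%
Step 3: Most likely is 'T' (9.1%, diff 0.4%); second most likely is 'A' (8.2%, diff 0.5%).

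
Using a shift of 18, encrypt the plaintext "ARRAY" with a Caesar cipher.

Step 1: For each letter, shift forward by 18 positions (mod 26).
  A (position 0) -> position (0+18) mod 26 = 18 -> S
  R (position 17) -> position (17+18) mod 26 = 9 -> J
  R (position 17) -> position (17+18) mod 26 = 9 -> J
  A (position 0) -> position (0+18) mod 26 = 18 -> S
  Y (position 24) -> position (24+18) mod 26 = 16 -> Q
Result: SJJSQ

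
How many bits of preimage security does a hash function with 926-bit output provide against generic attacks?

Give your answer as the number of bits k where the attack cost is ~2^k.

Step 1: The hash has a 926-bit output.
Step 2: Preimage resistance means: given a digest h(x), it should be infeasible to find any input that hashes to it.
With a 926-bit output there are 2^926 possible digests, so a generic brute-force preimage search costs about 2^926 evaluations.
Step 3: Security level = 926 bits.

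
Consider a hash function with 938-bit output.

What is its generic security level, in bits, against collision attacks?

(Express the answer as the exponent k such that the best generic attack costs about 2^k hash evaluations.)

Step 1: The hash has a 938-bit output.
Step 2: Collision resistance means it should be infeasible to find any x != y with h(x) = h(y).
By the birthday bound, a generic collision search succeeds after about sqrt(2^938) = 2^(938/2) = 2^469 evaluations.
Step 3: Security level = 469 bits.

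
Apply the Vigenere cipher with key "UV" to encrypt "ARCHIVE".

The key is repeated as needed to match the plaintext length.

Step 1: Repeat key to match plaintext length:
  Plaintext: ARCHIVE
  Key:       UVUVUVU
Step 2: Encrypt each letter:
  A(0) + U(20) = (0+20) mod 26 = 20 = U
  R(17) + V(21) = (17+21) mod 26 = 12 = M
  C(2) + U(20) = (2+20) mod 26 = 22 = W
  H(7) + V(21) = (7+21) mod 26 = 2 = C
  I(8) + U(20) = (8+20) mod 26 = 2 = C
  V(21) + V(21) = (21+21) mod 26 = 16 = Q
  E(4) + U(20) = (4+20) mod 26 = 24 = Y
Ciphertext: UMWCCQY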